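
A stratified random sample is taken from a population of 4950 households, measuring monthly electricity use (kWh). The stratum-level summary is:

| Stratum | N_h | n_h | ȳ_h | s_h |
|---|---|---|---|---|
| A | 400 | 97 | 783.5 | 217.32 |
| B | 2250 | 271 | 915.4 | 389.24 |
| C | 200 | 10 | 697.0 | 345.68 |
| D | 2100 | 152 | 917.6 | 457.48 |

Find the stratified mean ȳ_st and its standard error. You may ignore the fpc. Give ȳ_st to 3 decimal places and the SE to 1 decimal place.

ȳ_st ≈ 896.851, SE ≈ 19.6

ȳ_st = Σ W_h ȳ_h = (400·783.5 + 2250·915.4 + 200·697.0 + 2100·917.6)/4950 = 896.85051
V̂(ȳ_st) = Σ W_h² s_h²/n_h, with W_h = N_h/N and N = 4950:
  stratum A: (400/4950)²·217.32²/97 = 3.17934
  stratum B: (2250/4950)²·389.24²/271 = 115.51
  stratum C: (200/4950)²·345.68²/10 = 19.5073
  stratum D: (2100/4950)²·457.48²/152 = 247.816
V̂(ȳ_st) = 386.013
SE(ȳ_st) = √386.013 = 19.6472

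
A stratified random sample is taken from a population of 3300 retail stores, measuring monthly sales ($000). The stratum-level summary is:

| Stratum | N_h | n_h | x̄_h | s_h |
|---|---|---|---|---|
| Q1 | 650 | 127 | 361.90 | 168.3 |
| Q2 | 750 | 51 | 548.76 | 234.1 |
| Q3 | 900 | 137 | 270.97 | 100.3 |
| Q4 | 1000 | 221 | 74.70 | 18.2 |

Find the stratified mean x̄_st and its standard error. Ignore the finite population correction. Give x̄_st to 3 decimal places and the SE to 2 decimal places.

x̄_st = Σ W_h x̄_h = (650·361.90 + 750·548.76 + 900·270.97 + 1000·74.70)/3300 = 292.53879
V̂(x̄_st) = Σ W_h² s_h²/n_h, with W_h = N_h/N and N = 3300:
  stratum Q1: (650/3300)²·168.3²/127 = 8.65293
  stratum Q2: (750/3300)²·234.1²/51 = 55.5044
  stratum Q3: (900/3300)²·100.3²/137 = 5.46183
  stratum Q4: (1000/3300)²·18.2²/221 = 0.137633
V̂(x̄_st) = 69.7568
SE(x̄_st) = √69.7568 = 8.35205

x̄_st ≈ 292.539, SE ≈ 8.35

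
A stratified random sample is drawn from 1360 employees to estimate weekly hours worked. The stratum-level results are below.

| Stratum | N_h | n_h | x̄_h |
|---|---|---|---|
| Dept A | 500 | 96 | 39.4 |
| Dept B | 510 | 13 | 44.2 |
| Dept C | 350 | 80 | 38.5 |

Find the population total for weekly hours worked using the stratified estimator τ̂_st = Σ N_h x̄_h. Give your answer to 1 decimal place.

τ̂_st ≈ 55717.0

τ̂_st = Σ N_h x̄_h = 500·39.4 + 510·44.2 + 350·38.5 = 55717.0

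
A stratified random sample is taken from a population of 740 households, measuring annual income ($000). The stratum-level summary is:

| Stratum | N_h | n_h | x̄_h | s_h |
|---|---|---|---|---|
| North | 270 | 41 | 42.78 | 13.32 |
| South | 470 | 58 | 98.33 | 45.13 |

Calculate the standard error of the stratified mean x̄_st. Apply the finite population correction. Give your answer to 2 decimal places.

V̂(x̄_st) = Σ W_h² (1 − n_h/N_h) s_h²/n_h, with W_h = N_h/N and N = 740:
  stratum North: (270/740)²·(1 − 41/270)·13.32²/41 = 0.488608
  stratum South: (470/740)²·(1 − 58/470)·45.13²/58 = 12.4175
V̂(x̄_st) = 12.9061
SE(x̄_st) = √12.9061 = 3.59251

SE(x̄_st) ≈ 3.59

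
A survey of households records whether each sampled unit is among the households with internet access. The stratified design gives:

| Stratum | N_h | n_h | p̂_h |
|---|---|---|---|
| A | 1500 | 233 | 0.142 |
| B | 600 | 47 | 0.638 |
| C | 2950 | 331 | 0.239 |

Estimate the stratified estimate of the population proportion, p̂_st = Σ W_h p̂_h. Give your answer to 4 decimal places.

p̂_st ≈ 0.2576

N = 5050; stratum weights W_h = N_h/N.
p̂_st = Σ W_h p̂_h = (1500·0.142 + 600·0.638 + 2950·0.239)/5050 = 0.25759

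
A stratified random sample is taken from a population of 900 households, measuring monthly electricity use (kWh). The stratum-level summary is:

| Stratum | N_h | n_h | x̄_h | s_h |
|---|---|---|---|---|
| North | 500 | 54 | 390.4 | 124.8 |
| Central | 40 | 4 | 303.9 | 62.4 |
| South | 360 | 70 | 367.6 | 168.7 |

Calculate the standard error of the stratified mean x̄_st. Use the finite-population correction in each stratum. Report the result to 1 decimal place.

SE(x̄_st) ≈ 11.6

V̂(x̄_st) = Σ W_h² (1 − n_h/N_h) s_h²/n_h, with W_h = N_h/N and N = 900:
  stratum North: (500/900)²·(1 − 54/500)·124.8²/54 = 79.4064
  stratum Central: (40/900)²·(1 − 4/40)·62.4²/4 = 1.73056
  stratum South: (360/900)²·(1 − 70/360)·168.7²/70 = 52.402
V̂(x̄_st) = 133.539
SE(x̄_st) = √133.539 = 11.5559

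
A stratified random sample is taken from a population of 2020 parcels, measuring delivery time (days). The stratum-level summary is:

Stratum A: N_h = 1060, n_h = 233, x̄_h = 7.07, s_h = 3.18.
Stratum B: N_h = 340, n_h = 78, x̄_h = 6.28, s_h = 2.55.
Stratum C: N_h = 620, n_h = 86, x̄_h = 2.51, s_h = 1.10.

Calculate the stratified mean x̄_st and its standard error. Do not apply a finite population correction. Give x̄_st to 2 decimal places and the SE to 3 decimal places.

x̄_st = Σ W_h x̄_h = (1060·7.07 + 340·6.28 + 620·2.51)/2020 = 5.53743
V̂(x̄_st) = Σ W_h² s_h²/n_h, with W_h = N_h/N and N = 2020:
  stratum A: (1060/2020)²·3.18²/233 = 0.0119511
  stratum B: (340/2020)²·2.55²/78 = 0.00236179
  stratum C: (620/2020)²·1.10²/86 = 0.00132546
V̂(x̄_st) = 0.0156383
SE(x̄_st) = √0.0156383 = 0.125053

x̄_st ≈ 5.54, SE ≈ 0.125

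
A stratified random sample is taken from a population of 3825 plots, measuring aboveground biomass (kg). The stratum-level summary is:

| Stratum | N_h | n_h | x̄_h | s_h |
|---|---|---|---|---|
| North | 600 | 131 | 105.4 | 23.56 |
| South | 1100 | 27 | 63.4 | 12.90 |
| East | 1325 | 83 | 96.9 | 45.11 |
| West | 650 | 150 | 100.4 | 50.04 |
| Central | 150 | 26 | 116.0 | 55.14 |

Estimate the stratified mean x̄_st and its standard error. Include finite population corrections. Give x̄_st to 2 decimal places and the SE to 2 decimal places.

x̄_st = Σ W_h x̄_h = (600·105.4 + 1100·63.4 + 1325·96.9 + 650·100.4 + 150·116.0)/3825 = 89.94314
V̂(x̄_st) = Σ W_h² (1 − n_h/N_h) s_h²/n_h, with W_h = N_h/N and N = 3825:
  stratum North: (600/3825)²·(1 − 131/600)·23.56²/131 = 0.0814968
  stratum South: (1100/3825)²·(1 − 27/1100)·12.90²/27 = 0.497216
  stratum East: (1325/3825)²·(1 − 83/1325)·45.11²/83 = 2.75767
  stratum West: (650/3825)²·(1 − 150/650)·50.04²/150 = 0.370821
  stratum Central: (150/3825)²·(1 − 26/150)·55.14²/26 = 0.148666
V̂(x̄_st) = 3.85587
SE(x̄_st) = √3.85587 = 1.96364

x̄_st ≈ 89.94, SE ≈ 1.96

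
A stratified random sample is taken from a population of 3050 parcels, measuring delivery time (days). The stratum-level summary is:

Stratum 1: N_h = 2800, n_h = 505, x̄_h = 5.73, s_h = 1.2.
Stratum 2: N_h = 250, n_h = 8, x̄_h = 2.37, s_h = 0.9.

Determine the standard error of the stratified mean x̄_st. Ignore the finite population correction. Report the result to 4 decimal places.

V̂(x̄_st) = Σ W_h² s_h²/n_h, with W_h = N_h/N and N = 3050:
  stratum 1: (2800/3050)²·1.2²/505 = 0.00240319
  stratum 2: (250/3050)²·0.9²/8 = 0.000680261
V̂(x̄_st) = 0.00308345
SE(x̄_st) = √0.00308345 = 0.0555288

SE(x̄_st) ≈ 0.0555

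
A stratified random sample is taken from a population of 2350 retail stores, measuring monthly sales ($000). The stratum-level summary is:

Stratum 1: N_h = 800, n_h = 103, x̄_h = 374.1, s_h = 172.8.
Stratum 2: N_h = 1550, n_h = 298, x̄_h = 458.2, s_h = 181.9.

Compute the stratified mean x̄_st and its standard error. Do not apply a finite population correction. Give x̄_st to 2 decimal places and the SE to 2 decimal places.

x̄_st ≈ 429.57, SE ≈ 9.05

x̄_st = Σ W_h x̄_h = (800·374.1 + 1550·458.2)/2350 = 429.57021
V̂(x̄_st) = Σ W_h² s_h²/n_h, with W_h = N_h/N and N = 2350:
  stratum 1: (800/2350)²·172.8²/103 = 33.5965
  stratum 2: (1550/2350)²·181.9²/298 = 48.3033
V̂(x̄_st) = 81.8998
SE(x̄_st) = √81.8998 = 9.04985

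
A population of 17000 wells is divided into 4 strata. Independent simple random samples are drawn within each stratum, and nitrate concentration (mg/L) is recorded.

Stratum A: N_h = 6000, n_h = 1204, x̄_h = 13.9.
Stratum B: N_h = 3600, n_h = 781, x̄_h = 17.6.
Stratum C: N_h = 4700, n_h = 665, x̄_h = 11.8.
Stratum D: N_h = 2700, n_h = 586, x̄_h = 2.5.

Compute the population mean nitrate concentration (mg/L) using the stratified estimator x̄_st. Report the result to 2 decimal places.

x̄_st ≈ 12.29

N = Σ N_h = 17000. Stratum weights W_h = N_h/N.
x̄_st = (6000·13.9 + 3600·17.6 + 4700·11.8 + 2700·2.5) / 17000 = 12.2924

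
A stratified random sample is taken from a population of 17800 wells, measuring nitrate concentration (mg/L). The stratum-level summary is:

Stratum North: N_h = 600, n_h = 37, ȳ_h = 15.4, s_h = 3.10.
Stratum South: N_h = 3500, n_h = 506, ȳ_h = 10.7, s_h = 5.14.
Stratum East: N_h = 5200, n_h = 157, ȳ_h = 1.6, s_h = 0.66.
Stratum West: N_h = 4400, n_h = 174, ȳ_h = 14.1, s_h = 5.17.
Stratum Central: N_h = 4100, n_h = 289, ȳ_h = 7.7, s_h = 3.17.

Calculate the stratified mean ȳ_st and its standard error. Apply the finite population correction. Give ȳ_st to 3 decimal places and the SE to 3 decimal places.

ȳ_st ≈ 8.349, SE ≈ 0.114

ȳ_st = Σ W_h ȳ_h = (600·15.4 + 3500·10.7 + 5200·1.6 + 4400·14.1 + 4100·7.7)/17800 = 8.34944
V̂(ȳ_st) = Σ W_h² (1 − n_h/N_h) s_h²/n_h, with W_h = N_h/N and N = 17800:
  stratum North: (600/17800)²·(1 − 37/600)·3.10²/37 = 0.000276912
  stratum South: (3500/17800)²·(1 − 506/3500)·5.14²/506 = 0.00172685
  stratum East: (5200/17800)²·(1 − 157/5200)·0.66²/157 = 0.000229636
  stratum West: (4400/17800)²·(1 − 174/4400)·5.17²/174 = 0.00901517
  stratum Central: (4100/17800)²·(1 − 289/4100)·3.17²/289 = 0.00171476
V̂(ȳ_st) = 0.0129633
SE(ȳ_st) = √0.0129633 = 0.113857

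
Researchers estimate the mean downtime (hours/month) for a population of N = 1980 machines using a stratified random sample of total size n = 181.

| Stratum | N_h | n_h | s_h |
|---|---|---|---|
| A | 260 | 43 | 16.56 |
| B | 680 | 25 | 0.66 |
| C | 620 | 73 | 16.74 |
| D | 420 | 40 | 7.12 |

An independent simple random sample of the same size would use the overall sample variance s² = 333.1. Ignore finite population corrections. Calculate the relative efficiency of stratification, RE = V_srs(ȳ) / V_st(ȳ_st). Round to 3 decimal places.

V̂(ȳ_st) = Σ W_h² s_h²/n_h, with W_h = N_h/N and N = 1980:
  stratum A: (260/1980)²·16.56²/43 = 0.109969
  stratum B: (680/1980)²·0.66²/25 = 0.00205511
  stratum C: (620/1980)²·16.74²/73 = 0.376393
  stratum D: (420/1980)²·7.12²/40 = 0.0570254
V_st = 0.545442
V_srs = s²/n = 333.1/181 = 1.84033
Relative efficiency = V_srs / V_st = 1.84033/0.545442 = 3.3740

RE ≈ 3.374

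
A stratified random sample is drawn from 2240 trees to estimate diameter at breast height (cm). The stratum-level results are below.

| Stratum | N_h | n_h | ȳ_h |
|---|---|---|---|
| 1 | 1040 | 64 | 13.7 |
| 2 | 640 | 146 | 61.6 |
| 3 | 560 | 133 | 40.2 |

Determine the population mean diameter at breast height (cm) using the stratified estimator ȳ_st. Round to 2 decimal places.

ȳ_st ≈ 34.01

N = Σ N_h = 2240. Stratum weights W_h = N_h/N.
ȳ_st = (1040·13.7 + 640·61.6 + 560·40.2) / 2240 = 34.0107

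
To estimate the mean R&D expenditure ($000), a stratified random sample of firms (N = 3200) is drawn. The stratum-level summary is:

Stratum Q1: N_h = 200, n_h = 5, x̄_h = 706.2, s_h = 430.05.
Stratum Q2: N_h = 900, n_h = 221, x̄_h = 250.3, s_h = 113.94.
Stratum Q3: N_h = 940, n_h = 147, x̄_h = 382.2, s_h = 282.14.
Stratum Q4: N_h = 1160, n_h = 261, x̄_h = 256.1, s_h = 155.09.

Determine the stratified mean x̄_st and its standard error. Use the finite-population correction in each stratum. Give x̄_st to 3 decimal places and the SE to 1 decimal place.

x̄_st = Σ W_h x̄_h = (200·706.2 + 900·250.3 + 940·382.2 + 1160·256.1)/3200 = 319.64188
V̂(x̄_st) = Σ W_h² (1 − n_h/N_h) s_h²/n_h, with W_h = N_h/N and N = 3200:
  stratum Q1: (200/3200)²·(1 − 5/200)·430.05²/5 = 140.875
  stratum Q2: (900/3200)²·(1 − 221/900)·113.94²/221 = 3.50568
  stratum Q3: (940/3200)²·(1 − 147/940)·282.14²/147 = 39.4197
  stratum Q4: (1160/3200)²·(1 − 261/1160)·155.09²/261 = 9.38523
V̂(x̄_st) = 193.185
SE(x̄_st) = √193.185 = 13.8991

x̄_st ≈ 319.642, SE ≈ 13.9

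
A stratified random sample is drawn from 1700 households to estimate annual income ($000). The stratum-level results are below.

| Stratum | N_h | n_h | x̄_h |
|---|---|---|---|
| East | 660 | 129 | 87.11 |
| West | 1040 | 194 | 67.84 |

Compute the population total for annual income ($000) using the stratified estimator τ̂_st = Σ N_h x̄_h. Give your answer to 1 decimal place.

τ̂_st ≈ 128046.2

τ̂_st = Σ N_h x̄_h = 660·87.11 + 1040·67.84 = 128046.2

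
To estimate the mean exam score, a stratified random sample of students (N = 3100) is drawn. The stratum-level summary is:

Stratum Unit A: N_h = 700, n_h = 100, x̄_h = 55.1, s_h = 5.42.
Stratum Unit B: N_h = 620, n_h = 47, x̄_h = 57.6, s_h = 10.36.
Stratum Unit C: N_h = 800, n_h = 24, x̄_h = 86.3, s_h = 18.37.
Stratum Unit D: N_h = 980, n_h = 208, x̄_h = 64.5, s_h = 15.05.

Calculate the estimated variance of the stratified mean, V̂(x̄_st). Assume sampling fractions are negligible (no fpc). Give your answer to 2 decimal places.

V̂(x̄_st) = Σ W_h² s_h²/n_h, with W_h = N_h/N and N = 3100:
  stratum Unit A: (700/3100)²·5.42²/100 = 0.0149786
  stratum Unit B: (620/3100)²·10.36²/47 = 0.0913443
  stratum Unit C: (800/3100)²·18.37²/24 = 0.936405
  stratum Unit D: (980/3100)²·15.05²/208 = 0.108827
V̂(x̄_st) = 1.15156

V̂(x̄_st) ≈ 1.15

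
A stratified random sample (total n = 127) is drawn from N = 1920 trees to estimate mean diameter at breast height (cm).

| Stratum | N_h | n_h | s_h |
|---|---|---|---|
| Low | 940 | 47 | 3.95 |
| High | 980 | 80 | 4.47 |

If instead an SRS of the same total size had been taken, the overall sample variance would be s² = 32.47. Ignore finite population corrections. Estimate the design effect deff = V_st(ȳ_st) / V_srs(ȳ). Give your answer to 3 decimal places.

V̂(ȳ_st) = Σ W_h² s_h²/n_h, with W_h = N_h/N and N = 1920:
  stratum Low: (940/1920)²·3.95²/47 = 0.07957
  stratum High: (980/1920)²·4.47²/80 = 0.0650691
V_st = 0.144639
V_srs = s²/n = 32.47/127 = 0.255669
deff = V_st / V_srs = 0.144639/0.255669 = 0.5657

deff ≈ 0.566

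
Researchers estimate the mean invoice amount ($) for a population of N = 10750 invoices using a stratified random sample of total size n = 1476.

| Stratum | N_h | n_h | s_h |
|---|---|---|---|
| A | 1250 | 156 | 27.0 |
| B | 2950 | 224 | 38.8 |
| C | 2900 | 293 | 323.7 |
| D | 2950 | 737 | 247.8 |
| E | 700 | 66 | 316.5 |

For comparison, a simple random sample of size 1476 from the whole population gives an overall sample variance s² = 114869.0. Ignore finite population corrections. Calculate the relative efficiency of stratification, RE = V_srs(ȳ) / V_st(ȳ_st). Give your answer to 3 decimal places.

RE ≈ 1.980

V̂(ȳ_st) = Σ W_h² s_h²/n_h, with W_h = N_h/N and N = 10750:
  stratum A: (1250/10750)²·27.0²/156 = 0.0631838
  stratum B: (2950/10750)²·38.8²/224 = 0.506107
  stratum C: (2900/10750)²·323.7²/293 = 26.0254
  stratum D: (2950/10750)²·247.8²/737 = 6.27426
  stratum E: (700/10750)²·316.5²/66 = 6.43551
V_st = 39.3044
V_srs = s²/n = 114869.0/1476 = 77.8245
Relative efficiency = V_srs / V_st = 77.8245/39.3044 = 1.9800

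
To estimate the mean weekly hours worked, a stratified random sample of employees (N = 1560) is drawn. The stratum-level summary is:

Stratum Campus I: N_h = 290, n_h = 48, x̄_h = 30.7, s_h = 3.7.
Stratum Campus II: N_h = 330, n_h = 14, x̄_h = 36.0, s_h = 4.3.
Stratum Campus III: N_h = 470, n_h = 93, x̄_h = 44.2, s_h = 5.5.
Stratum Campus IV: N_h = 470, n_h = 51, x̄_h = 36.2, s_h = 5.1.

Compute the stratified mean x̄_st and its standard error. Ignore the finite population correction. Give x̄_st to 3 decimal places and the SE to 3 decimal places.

x̄_st = Σ W_h x̄_h = (290·30.7 + 330·36.0 + 470·44.2 + 470·36.2)/1560 = 37.54551
V̂(x̄_st) = Σ W_h² s_h²/n_h, with W_h = N_h/N and N = 1560:
  stratum Campus I: (290/1560)²·3.7²/48 = 0.00985619
  stratum Campus II: (330/1560)²·4.3²/14 = 0.0591
  stratum Campus III: (470/1560)²·5.5²/93 = 0.0295249
  stratum Campus IV: (470/1560)²·5.1²/51 = 0.0462931
V̂(x̄_st) = 0.144774
SE(x̄_st) = √0.144774 = 0.380492

x̄_st ≈ 37.546, SE ≈ 0.380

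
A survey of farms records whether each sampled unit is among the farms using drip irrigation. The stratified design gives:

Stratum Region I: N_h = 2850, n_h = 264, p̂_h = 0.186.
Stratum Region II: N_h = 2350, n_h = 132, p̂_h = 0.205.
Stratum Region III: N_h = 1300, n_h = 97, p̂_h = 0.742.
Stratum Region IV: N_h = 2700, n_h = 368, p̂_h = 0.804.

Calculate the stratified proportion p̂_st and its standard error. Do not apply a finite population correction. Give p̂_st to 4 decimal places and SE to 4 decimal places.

p̂_st ≈ 0.4508, SE ≈ 0.0146

N = 9200; stratum weights W_h = N_h/N.
p̂_st = Σ W_h p̂_h = (2850·0.186 + 2350·0.205 + 1300·0.742 + 2700·0.804)/9200 = 0.45079
V̂(p̂_st) = Σ W_h² p̂_h(1−p̂_h)/(n_h−1):
  stratum Region I: (2850/9200)²·0.186·0.814/263 = 5.52453e-05
  stratum Region II: (2350/9200)²·0.205·0.795/131 = 8.11727e-05
  stratum Region III: (1300/9200)²·0.742·0.258/96 = 3.98165e-05
  stratum Region IV: (2700/9200)²·0.804·0.196/367 = 3.69826e-05
V̂(p̂_st) = 0.000213217; SE = √V̂ = 0.014602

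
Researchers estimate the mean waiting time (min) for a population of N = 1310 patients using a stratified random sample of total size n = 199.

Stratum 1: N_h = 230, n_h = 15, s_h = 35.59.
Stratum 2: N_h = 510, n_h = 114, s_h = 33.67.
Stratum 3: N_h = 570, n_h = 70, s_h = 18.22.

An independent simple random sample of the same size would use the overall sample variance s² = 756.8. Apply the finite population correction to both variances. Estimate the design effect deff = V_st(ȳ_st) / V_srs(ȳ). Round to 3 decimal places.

V̂(ȳ_st) = Σ W_h² (1 − n_h/N_h) s_h²/n_h, with W_h = N_h/N and N = 1310:
  stratum 1: (230/1310)²·(1 − 15/230)·35.59²/15 = 2.43326
  stratum 2: (510/1310)²·(1 − 114/510)·33.67²/114 = 1.17032
  stratum 3: (570/1310)²·(1 − 70/570)·18.22²/70 = 0.787591
V_st = 4.39117
V_srs = (1 − 199/1310)·756.8/199 = 3.22531
deff = V_st / V_srs = 4.39117/3.22531 = 1.3615

deff ≈ 1.361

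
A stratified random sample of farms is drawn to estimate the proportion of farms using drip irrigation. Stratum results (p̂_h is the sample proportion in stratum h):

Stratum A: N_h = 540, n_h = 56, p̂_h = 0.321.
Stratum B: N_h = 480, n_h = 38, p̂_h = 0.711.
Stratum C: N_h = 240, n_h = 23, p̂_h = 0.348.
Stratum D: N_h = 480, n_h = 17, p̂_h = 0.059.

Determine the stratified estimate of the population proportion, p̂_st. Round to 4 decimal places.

N = 1740; stratum weights W_h = N_h/N.
p̂_st = Σ W_h p̂_h = (540·0.321 + 480·0.711 + 240·0.348 + 480·0.059)/1740 = 0.36003

p̂_st ≈ 0.3600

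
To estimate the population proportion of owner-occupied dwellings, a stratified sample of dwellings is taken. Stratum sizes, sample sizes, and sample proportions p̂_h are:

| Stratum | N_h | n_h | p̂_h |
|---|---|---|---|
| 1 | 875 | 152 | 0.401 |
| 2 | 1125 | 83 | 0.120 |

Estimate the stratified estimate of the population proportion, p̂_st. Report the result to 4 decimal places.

p̂_st ≈ 0.2429

N = 2000; stratum weights W_h = N_h/N.
p̂_st = Σ W_h p̂_h = (875·0.401 + 1125·0.120)/2000 = 0.24294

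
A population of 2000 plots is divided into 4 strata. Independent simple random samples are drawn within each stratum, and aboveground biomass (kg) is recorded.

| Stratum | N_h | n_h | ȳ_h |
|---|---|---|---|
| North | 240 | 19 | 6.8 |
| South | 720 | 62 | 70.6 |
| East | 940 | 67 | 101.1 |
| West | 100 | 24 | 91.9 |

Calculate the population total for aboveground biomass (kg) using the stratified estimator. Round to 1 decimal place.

τ̂_st = Σ N_h ȳ_h = 240·6.8 + 720·70.6 + 940·101.1 + 100·91.9 = 156688.0

τ̂_st ≈ 156688.0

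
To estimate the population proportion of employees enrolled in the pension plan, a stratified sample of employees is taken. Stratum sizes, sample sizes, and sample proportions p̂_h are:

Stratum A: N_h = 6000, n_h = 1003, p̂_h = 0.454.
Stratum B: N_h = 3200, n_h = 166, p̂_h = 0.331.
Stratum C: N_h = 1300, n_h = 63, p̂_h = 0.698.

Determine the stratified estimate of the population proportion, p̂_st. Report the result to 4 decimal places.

N = 10500; stratum weights W_h = N_h/N.
p̂_st = Σ W_h p̂_h = (6000·0.454 + 3200·0.331 + 1300·0.698)/10500 = 0.44672

p̂_st ≈ 0.4467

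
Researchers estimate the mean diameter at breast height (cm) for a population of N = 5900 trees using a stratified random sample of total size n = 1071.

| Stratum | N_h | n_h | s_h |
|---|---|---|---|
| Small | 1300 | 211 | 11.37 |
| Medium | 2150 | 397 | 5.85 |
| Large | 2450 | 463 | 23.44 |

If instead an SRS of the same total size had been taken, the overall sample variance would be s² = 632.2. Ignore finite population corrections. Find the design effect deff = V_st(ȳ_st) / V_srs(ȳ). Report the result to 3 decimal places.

deff ≈ 0.416

V̂(ȳ_st) = Σ W_h² s_h²/n_h, with W_h = N_h/N and N = 5900:
  stratum Small: (1300/5900)²·11.37²/211 = 0.0297455
  stratum Medium: (2150/5900)²·5.85²/397 = 0.0114471
  stratum Large: (2450/5900)²·23.44²/463 = 0.204627
V_st = 0.245819
V_srs = s²/n = 632.2/1071 = 0.590289
deff = V_st / V_srs = 0.245819/0.590289 = 0.4164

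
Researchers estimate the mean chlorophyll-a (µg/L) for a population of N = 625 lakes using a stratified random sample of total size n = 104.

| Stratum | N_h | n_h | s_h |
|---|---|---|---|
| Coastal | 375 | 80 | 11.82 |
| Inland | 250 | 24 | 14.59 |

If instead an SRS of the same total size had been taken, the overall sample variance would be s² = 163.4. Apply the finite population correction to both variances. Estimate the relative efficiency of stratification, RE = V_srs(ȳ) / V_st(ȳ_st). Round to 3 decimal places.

V̂(ȳ_st) = Σ W_h² (1 − n_h/N_h) s_h²/n_h, with W_h = N_h/N and N = 625:
  stratum Coastal: (375/625)²·(1 − 80/375)·11.82²/80 = 0.494582
  stratum Inland: (250/625)²·(1 − 24/250)·14.59²/24 = 1.28289
V_st = 1.77747
V_srs = (1 − 104/625)·163.4/104 = 1.30971
Relative efficiency = V_srs / V_st = 1.30971/1.77747 = 0.7368

RE ≈ 0.737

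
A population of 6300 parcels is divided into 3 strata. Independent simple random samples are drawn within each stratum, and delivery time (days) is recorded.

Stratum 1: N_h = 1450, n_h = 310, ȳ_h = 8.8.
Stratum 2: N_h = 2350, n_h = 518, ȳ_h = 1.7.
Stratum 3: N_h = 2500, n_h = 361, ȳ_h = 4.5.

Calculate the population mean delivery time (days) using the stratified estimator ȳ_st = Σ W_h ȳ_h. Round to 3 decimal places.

ȳ_st ≈ 4.445

N = Σ N_h = 6300. Stratum weights W_h = N_h/N.
ȳ_st = (1450·8.8 + 2350·1.7 + 2500·4.5) / 6300 = 4.44524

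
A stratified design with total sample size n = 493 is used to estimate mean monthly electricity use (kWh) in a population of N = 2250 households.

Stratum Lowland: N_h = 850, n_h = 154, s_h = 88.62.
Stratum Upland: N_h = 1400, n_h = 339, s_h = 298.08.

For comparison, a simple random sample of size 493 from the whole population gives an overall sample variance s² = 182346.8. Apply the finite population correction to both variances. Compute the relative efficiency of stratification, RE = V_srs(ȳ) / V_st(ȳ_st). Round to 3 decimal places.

V̂(ȳ_st) = Σ W_h² (1 − n_h/N_h) s_h²/n_h, with W_h = N_h/N and N = 2250:
  stratum Lowland: (850/2250)²·(1 − 154/850)·88.62²/154 = 5.95945
  stratum Upland: (1400/2250)²·(1 − 339/1400)·298.08²/339 = 76.9032
V_st = 82.8626
V_srs = (1 − 493/2250)·182346.8/493 = 288.829
Relative efficiency = V_srs / V_st = 288.829/82.8626 = 3.4856

RE ≈ 3.486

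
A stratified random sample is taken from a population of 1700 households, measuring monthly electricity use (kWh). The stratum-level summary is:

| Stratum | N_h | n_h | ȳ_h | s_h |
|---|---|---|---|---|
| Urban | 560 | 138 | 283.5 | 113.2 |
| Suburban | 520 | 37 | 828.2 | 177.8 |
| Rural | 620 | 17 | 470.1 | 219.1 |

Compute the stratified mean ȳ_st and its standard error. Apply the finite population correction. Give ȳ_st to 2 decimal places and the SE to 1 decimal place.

ȳ_st = Σ W_h ȳ_h = (560·283.5 + 520·828.2 + 620·470.1)/1700 = 518.16824
V̂(ȳ_st) = Σ W_h² (1 − n_h/N_h) s_h²/n_h, with W_h = N_h/N and N = 1700:
  stratum Urban: (560/1700)²·(1 − 138/560)·113.2²/138 = 7.59305
  stratum Suburban: (520/1700)²·(1 − 37/520)·177.8²/37 = 74.2531
  stratum Rural: (620/1700)²·(1 − 17/620)·219.1²/17 = 365.298
V̂(ȳ_st) = 447.144
SE(ȳ_st) = √447.144 = 21.1458

ȳ_st ≈ 518.17, SE ≈ 21.1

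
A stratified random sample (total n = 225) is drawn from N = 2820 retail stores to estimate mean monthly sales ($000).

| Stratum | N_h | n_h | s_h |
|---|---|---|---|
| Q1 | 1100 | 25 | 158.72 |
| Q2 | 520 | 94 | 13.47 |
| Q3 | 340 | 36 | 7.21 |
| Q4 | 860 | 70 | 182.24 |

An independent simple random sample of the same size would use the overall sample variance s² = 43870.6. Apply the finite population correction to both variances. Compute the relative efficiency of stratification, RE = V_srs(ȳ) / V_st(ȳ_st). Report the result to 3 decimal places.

RE ≈ 0.942

V̂(ȳ_st) = Σ W_h² (1 − n_h/N_h) s_h²/n_h, with W_h = N_h/N and N = 2820:
  stratum Q1: (1100/2820)²·(1 − 25/1100)·158.72²/25 = 149.839
  stratum Q2: (520/2820)²·(1 − 94/520)·13.47²/94 = 0.0537678
  stratum Q3: (340/2820)²·(1 − 36/340)·7.21²/36 = 0.0187682
  stratum Q4: (860/2820)²·(1 − 70/860)·182.24²/70 = 40.5337
V_st = 190.446
V_srs = (1 − 225/2820)·43870.6/225 = 179.423
Relative efficiency = V_srs / V_st = 179.423/190.446 = 0.9421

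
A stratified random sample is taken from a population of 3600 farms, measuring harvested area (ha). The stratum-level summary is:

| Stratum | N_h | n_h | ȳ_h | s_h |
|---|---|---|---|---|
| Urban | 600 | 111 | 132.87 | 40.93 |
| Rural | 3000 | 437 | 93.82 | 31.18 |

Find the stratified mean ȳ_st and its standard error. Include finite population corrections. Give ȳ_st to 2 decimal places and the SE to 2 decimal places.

ȳ_st ≈ 100.33, SE ≈ 1.29

ȳ_st = Σ W_h ȳ_h = (600·132.87 + 3000·93.82)/3600 = 100.32833
V̂(ȳ_st) = Σ W_h² (1 − n_h/N_h) s_h²/n_h, with W_h = N_h/N and N = 3600:
  stratum Urban: (600/3600)²·(1 − 111/600)·40.93²/111 = 0.341677
  stratum Rural: (3000/3600)²·(1 − 437/3000)·31.18²/437 = 1.31988
V̂(ȳ_st) = 1.66156
SE(ȳ_st) = √1.66156 = 1.28902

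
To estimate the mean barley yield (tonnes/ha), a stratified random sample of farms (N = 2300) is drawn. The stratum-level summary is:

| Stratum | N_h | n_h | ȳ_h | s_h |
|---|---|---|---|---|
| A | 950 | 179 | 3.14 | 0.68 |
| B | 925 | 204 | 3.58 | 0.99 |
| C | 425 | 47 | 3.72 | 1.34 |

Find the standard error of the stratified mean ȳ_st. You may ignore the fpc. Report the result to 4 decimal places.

SE(ȳ_st) ≈ 0.0502

V̂(ȳ_st) = Σ W_h² s_h²/n_h, with W_h = N_h/N and N = 2300:
  stratum A: (950/2300)²·0.68²/179 = 0.000440713
  stratum B: (925/2300)²·0.99²/204 = 0.000777084
  stratum C: (425/2300)²·1.34²/47 = 0.00130447
V̂(ȳ_st) = 0.00252227
SE(ȳ_st) = √0.00252227 = 0.0502222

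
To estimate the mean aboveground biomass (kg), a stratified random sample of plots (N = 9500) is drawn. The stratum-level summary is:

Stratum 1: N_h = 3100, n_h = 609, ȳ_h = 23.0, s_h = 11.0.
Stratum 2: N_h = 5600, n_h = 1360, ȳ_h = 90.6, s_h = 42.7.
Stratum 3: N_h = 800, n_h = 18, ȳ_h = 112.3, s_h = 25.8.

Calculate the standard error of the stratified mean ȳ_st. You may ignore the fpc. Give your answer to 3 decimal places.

SE(ȳ_st) ≈ 0.866

V̂(ȳ_st) = Σ W_h² s_h²/n_h, with W_h = N_h/N and N = 9500:
  stratum 1: (3100/9500)²·11.0²/609 = 0.0211565
  stratum 2: (5600/9500)²·42.7²/1360 = 0.46585
  stratum 3: (800/9500)²·25.8²/18 = 0.26224
V̂(ȳ_st) = 0.749247
SE(ȳ_st) = √0.749247 = 0.86559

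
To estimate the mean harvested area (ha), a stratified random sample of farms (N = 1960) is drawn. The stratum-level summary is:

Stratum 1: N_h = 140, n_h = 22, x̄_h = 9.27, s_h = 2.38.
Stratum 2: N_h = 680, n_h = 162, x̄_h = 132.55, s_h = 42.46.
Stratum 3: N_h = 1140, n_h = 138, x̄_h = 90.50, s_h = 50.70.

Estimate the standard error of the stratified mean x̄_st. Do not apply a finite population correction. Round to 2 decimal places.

V̂(x̄_st) = Σ W_h² s_h²/n_h, with W_h = N_h/N and N = 1960:
  stratum 1: (140/1960)²·2.38²/22 = 0.00131364
  stratum 2: (680/1960)²·42.46²/162 = 1.33952
  stratum 3: (1140/1960)²·50.70²/138 = 6.30136
V̂(x̄_st) = 7.6422
SE(x̄_st) = √7.6422 = 2.76445

SE(x̄_st) ≈ 2.76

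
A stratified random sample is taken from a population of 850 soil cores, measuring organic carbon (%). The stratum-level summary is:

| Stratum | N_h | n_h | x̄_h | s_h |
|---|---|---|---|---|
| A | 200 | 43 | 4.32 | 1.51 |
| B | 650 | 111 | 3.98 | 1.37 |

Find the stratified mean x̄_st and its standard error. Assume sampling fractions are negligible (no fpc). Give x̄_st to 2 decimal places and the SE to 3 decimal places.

x̄_st = Σ W_h x̄_h = (200·4.32 + 650·3.98)/850 = 4.06000
V̂(x̄_st) = Σ W_h² s_h²/n_h, with W_h = N_h/N and N = 850:
  stratum A: (200/850)²·1.51²/43 = 0.00293567
  stratum B: (650/850)²·1.37²/111 = 0.00988797
V̂(x̄_st) = 0.0128236
SE(x̄_st) = √0.0128236 = 0.113242

x̄_st ≈ 4.06, SE ≈ 0.113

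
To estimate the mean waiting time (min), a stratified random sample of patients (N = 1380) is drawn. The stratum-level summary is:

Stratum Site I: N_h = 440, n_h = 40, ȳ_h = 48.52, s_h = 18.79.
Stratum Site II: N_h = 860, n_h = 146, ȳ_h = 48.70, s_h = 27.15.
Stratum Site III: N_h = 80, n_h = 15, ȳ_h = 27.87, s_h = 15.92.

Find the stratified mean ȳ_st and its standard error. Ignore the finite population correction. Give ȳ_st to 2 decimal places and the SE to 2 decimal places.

ȳ_st = Σ W_h ȳ_h = (440·48.52 + 860·48.70 + 80·27.87)/1380 = 47.43507
V̂(ȳ_st) = Σ W_h² s_h²/n_h, with W_h = N_h/N and N = 1380:
  stratum Site I: (440/1380)²·18.79²/40 = 0.897306
  stratum Site II: (860/1380)²·27.15²/146 = 1.96076
  stratum Site III: (80/1380)²·15.92²/15 = 0.0567828
V̂(ȳ_st) = 2.91485
SE(ȳ_st) = √2.91485 = 1.70729

ȳ_st ≈ 47.44, SE ≈ 1.71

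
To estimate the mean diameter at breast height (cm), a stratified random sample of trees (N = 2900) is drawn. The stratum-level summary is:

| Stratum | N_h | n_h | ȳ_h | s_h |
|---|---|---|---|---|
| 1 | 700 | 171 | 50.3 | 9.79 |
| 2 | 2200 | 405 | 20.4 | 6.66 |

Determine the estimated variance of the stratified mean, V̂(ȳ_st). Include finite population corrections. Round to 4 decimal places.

V̂(ȳ_st) ≈ 0.0761

V̂(ȳ_st) = Σ W_h² (1 − n_h/N_h) s_h²/n_h, with W_h = N_h/N and N = 2900:
  stratum 1: (700/2900)²·(1 − 171/700)·9.79²/171 = 0.024679
  stratum 2: (2200/2900)²·(1 − 405/2200)·6.66²/405 = 0.0514262
V̂(ȳ_st) = 0.0761052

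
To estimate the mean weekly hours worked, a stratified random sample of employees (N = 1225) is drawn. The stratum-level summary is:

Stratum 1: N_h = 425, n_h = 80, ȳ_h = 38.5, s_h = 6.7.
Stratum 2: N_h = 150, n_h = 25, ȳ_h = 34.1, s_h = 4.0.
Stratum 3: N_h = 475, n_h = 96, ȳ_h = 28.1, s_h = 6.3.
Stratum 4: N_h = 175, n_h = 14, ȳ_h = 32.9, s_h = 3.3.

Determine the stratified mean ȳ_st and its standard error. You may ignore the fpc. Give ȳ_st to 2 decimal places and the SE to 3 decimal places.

ȳ_st = Σ W_h ȳ_h = (425·38.5 + 150·34.1 + 475·28.1 + 175·32.9)/1225 = 33.12857
V̂(ȳ_st) = Σ W_h² s_h²/n_h, with W_h = N_h/N and N = 1225:
  stratum 1: (425/1225)²·6.7²/80 = 0.0675407
  stratum 2: (150/1225)²·4.0²/25 = 0.009596
  stratum 3: (475/1225)²·6.3²/96 = 0.062162
  stratum 4: (175/1225)²·3.3²/14 = 0.0158746
V̂(ȳ_st) = 0.155173
SE(ȳ_st) = √0.155173 = 0.39392

ȳ_st ≈ 33.13, SE ≈ 0.394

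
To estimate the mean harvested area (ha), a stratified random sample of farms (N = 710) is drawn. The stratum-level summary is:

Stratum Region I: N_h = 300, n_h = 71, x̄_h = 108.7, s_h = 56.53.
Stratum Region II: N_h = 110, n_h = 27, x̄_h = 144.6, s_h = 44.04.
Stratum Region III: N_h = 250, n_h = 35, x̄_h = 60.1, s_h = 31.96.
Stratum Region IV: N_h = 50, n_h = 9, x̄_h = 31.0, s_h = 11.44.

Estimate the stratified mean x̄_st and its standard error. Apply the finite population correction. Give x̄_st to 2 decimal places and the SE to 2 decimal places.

x̄_st = Σ W_h x̄_h = (300·108.7 + 110·144.6 + 250·60.1 + 50·31.0)/710 = 91.67746
V̂(x̄_st) = Σ W_h² (1 − n_h/N_h) s_h²/n_h, with W_h = N_h/N and N = 710:
  stratum Region I: (300/710)²·(1 − 71/300)·56.53²/71 = 6.13394
  stratum Region II: (110/710)²·(1 − 27/110)·44.04²/27 = 1.30102
  stratum Region III: (250/710)²·(1 − 35/250)·31.96²/35 = 3.11177
  stratum Region IV: (50/710)²·(1 − 9/50)·11.44²/9 = 0.0591353
V̂(x̄_st) = 10.6059
SE(x̄_st) = √10.6059 = 3.25667

x̄_st ≈ 91.68, SE ≈ 3.26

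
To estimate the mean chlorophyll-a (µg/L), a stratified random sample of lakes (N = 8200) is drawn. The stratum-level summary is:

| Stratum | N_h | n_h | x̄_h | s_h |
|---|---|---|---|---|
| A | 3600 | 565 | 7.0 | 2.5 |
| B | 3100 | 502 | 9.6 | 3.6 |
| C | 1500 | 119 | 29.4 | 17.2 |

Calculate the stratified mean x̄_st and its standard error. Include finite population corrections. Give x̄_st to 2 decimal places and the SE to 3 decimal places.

x̄_st ≈ 12.08, SE ≈ 0.285

x̄_st = Σ W_h x̄_h = (3600·7.0 + 3100·9.6 + 1500·29.4)/8200 = 12.08049
V̂(x̄_st) = Σ W_h² (1 − n_h/N_h) s_h²/n_h, with W_h = N_h/N and N = 8200:
  stratum A: (3600/8200)²·(1 − 565/3600)·2.5²/565 = 0.00179748
  stratum B: (3100/8200)²·(1 − 502/3100)·3.6²/502 = 0.00309225
  stratum C: (1500/8200)²·(1 − 119/1500)·17.2²/119 = 0.0765891
V̂(x̄_st) = 0.0814789
SE(x̄_st) = √0.0814789 = 0.285445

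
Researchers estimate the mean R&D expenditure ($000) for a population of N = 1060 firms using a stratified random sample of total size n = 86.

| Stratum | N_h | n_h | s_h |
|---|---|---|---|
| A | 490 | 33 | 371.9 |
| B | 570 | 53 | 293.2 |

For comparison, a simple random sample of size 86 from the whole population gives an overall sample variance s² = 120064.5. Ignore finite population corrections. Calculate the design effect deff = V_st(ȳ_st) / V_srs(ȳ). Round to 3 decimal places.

V̂(ȳ_st) = Σ W_h² s_h²/n_h, with W_h = N_h/N and N = 1060:
  stratum A: (490/1060)²·371.9²/33 = 895.61
  stratum B: (570/1060)²·293.2²/53 = 469.019
V_st = 1364.63
V_srs = s²/n = 120064.5/86 = 1396.1
deff = V_st / V_srs = 1364.63/1396.1 = 0.9775

deff ≈ 0.977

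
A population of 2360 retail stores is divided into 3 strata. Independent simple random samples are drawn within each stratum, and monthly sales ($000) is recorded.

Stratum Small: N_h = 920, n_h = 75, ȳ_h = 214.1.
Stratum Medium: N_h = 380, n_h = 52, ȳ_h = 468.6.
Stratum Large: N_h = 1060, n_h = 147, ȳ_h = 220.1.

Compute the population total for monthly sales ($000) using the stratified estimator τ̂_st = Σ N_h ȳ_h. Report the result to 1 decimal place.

τ̂_st ≈ 608346.0

τ̂_st = Σ N_h ȳ_h = 920·214.1 + 380·468.6 + 1060·220.1 = 608346.0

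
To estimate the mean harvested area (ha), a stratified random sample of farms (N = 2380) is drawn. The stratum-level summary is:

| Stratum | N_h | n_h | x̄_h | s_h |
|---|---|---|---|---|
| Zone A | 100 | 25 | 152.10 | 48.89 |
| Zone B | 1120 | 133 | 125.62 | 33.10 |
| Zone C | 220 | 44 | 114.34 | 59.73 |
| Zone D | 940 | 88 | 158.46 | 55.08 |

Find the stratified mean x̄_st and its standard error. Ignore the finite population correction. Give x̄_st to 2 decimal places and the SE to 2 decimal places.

x̄_st = Σ W_h x̄_h = (100·152.10 + 1120·125.62 + 220·114.34 + 940·158.46)/2380 = 138.66034
V̂(x̄_st) = Σ W_h² s_h²/n_h, with W_h = N_h/N and N = 2380:
  stratum Zone A: (100/2380)²·48.89²/25 = 0.16879
  stratum Zone B: (1120/2380)²·33.10²/133 = 1.82426
  stratum Zone C: (220/2380)²·59.73²/44 = 0.692825
  stratum Zone D: (940/2380)²·55.08²/88 = 5.37783
V̂(x̄_st) = 8.0637
SE(x̄_st) = √8.0637 = 2.83967

x̄_st ≈ 138.66, SE ≈ 2.84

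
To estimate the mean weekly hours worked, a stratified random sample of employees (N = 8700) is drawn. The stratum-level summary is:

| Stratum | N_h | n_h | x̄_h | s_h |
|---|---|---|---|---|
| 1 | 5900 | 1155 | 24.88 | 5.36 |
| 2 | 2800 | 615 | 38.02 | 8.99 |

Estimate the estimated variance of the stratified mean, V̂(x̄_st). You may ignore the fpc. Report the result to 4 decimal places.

V̂(x̄_st) = Σ W_h² s_h²/n_h, with W_h = N_h/N and N = 8700:
  stratum 1: (5900/8700)²·5.36²/1155 = 0.0114397
  stratum 2: (2800/8700)²·8.99²/615 = 0.013612
V̂(x̄_st) = 0.0250517

V̂(x̄_st) ≈ 0.0251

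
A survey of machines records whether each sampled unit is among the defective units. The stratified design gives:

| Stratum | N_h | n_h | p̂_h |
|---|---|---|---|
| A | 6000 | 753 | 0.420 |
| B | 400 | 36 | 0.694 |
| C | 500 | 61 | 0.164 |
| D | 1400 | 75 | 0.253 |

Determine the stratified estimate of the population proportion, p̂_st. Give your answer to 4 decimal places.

p̂_st ≈ 0.3896

N = 8300; stratum weights W_h = N_h/N.
p̂_st = Σ W_h p̂_h = (6000·0.420 + 400·0.694 + 500·0.164 + 1400·0.253)/8300 = 0.38961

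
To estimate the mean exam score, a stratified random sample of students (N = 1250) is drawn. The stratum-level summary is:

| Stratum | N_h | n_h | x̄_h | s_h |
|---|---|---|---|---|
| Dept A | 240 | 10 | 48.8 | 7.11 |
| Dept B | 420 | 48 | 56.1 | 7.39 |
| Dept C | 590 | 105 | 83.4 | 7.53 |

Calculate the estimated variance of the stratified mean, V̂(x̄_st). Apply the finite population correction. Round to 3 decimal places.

V̂(x̄_st) ≈ 0.391

V̂(x̄_st) = Σ W_h² (1 − n_h/N_h) s_h²/n_h, with W_h = N_h/N and N = 1250:
  stratum Dept A: (240/1250)²·(1 − 10/240)·7.11²/10 = 0.17859
  stratum Dept B: (420/1250)²·(1 − 48/420)·7.39²/48 = 0.113768
  stratum Dept C: (590/1250)²·(1 − 105/590)·7.53²/105 = 0.098895
V̂(x̄_st) = 0.391253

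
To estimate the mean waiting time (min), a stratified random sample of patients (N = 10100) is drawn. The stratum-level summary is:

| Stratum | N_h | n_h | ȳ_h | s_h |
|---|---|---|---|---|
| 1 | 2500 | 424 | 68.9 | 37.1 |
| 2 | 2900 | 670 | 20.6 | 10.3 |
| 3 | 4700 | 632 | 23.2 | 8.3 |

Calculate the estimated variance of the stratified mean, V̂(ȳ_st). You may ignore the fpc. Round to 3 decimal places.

V̂(ȳ_st) = Σ W_h² s_h²/n_h, with W_h = N_h/N and N = 10100:
  stratum 1: (2500/10100)²·37.1²/424 = 0.198893
  stratum 2: (2900/10100)²·10.3²/670 = 0.0130543
  stratum 3: (4700/10100)²·8.3²/632 = 0.0236044
V̂(ȳ_st) = 0.235552

V̂(ȳ_st) ≈ 0.236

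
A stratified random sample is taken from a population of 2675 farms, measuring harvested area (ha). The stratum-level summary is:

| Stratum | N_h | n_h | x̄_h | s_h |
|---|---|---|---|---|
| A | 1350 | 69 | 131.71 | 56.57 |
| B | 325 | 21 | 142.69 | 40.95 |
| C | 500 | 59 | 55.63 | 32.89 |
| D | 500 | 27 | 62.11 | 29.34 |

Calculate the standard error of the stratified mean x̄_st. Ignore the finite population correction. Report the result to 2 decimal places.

V̂(x̄_st) = Σ W_h² s_h²/n_h, with W_h = N_h/N and N = 2675:
  stratum A: (1350/2675)²·56.57²/69 = 11.8125
  stratum B: (325/2675)²·40.95²/21 = 1.17871
  stratum C: (500/2675)²·32.89²/59 = 0.640572
  stratum D: (500/2675)²·29.34²/27 = 1.11391
V̂(x̄_st) = 14.7457
SE(x̄_st) = √14.7457 = 3.84002

SE(x̄_st) ≈ 3.84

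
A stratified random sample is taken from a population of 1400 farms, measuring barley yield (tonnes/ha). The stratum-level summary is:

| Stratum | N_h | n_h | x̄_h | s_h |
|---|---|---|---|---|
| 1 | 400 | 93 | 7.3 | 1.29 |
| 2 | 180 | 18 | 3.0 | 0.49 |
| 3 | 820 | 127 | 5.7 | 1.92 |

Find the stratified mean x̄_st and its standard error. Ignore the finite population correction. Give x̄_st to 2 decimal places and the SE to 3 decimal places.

x̄_st ≈ 5.81, SE ≈ 0.108

x̄_st = Σ W_h x̄_h = (400·7.3 + 180·3.0 + 820·5.7)/1400 = 5.81000
V̂(x̄_st) = Σ W_h² s_h²/n_h, with W_h = N_h/N and N = 1400:
  stratum 1: (400/1400)²·1.29²/93 = 0.0014607
  stratum 2: (180/1400)²·0.49²/18 = 0.0002205
  stratum 3: (820/1400)²·1.92²/127 = 0.00995796
V̂(x̄_st) = 0.0116392
SE(x̄_st) = √0.0116392 = 0.107885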